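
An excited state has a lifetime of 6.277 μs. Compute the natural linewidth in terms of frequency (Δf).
12.678 kHz

Using the energy-time uncertainty principle and E = hf:
ΔEΔt ≥ ℏ/2
hΔf·Δt ≥ ℏ/2

The minimum frequency uncertainty is:
Δf = ℏ/(2hτ) = 1/(4πτ)
Δf = 1/(4π × 6.277e-06 s)
Δf = 1.268e+04 Hz = 12.678 kHz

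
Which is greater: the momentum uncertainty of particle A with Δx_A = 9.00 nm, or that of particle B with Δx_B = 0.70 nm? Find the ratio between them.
Particle B has the larger minimum momentum uncertainty, by a factor of 12.86.

For each particle, the minimum momentum uncertainty is Δp_min = ℏ/(2Δx):

Particle A: Δp_A = ℏ/(2×9.000e-09 m) = 5.859e-27 kg·m/s
Particle B: Δp_B = ℏ/(2×7.000e-10 m) = 7.533e-26 kg·m/s

Ratio: Δp_B/Δp_A = 12.86

Since Δp_min ∝ 1/Δx, the particle with smaller position uncertainty (B) has larger momentum uncertainty.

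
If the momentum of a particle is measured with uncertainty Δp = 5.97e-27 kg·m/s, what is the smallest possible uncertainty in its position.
8.832 nm

Using the Heisenberg uncertainty principle:
ΔxΔp ≥ ℏ/2

The minimum uncertainty in position is:
Δx_min = ℏ/(2Δp)
Δx_min = (1.055e-34 J·s) / (2 × 5.970e-27 kg·m/s)
Δx_min = 8.832e-09 m = 8.832 nm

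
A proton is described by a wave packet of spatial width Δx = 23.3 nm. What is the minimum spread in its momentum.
2.263 × 10^-27 kg·m/s

For a wave packet, the spatial width Δx and momentum spread Δp are related by the uncertainty principle:
ΔxΔp ≥ ℏ/2

The minimum momentum spread is:
Δp_min = ℏ/(2Δx)
Δp_min = (1.055e-34 J·s) / (2 × 2.330e-08 m)
Δp_min = 2.263e-27 kg·m/s

A wave packet cannot have both a well-defined position and well-defined momentum.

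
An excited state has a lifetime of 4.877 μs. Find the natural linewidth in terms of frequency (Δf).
16.317 kHz

Using the energy-time uncertainty principle and E = hf:
ΔEΔt ≥ ℏ/2
hΔf·Δt ≥ ℏ/2

The minimum frequency uncertainty is:
Δf = ℏ/(2hτ) = 1/(4πτ)
Δf = 1/(4π × 4.877e-06 s)
Δf = 1.632e+04 Hz = 16.317 kHz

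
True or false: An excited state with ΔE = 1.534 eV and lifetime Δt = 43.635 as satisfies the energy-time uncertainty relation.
No, it violates the uncertainty relation.

Calculate the product ΔEΔt:
ΔE = 1.534 eV = 2.458e-19 J
ΔEΔt = (2.458e-19 J) × (4.363e-17 s)
ΔEΔt = 1.072e-35 J·s

Compare to the minimum allowed value ℏ/2:
ℏ/2 = 5.273e-35 J·s

Since ΔEΔt = 1.072e-35 J·s < 5.273e-35 J·s = ℏ/2,
this violates the uncertainty relation.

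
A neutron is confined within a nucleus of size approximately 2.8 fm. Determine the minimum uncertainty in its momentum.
1.883 × 10^-20 kg·m/s

Using the Heisenberg uncertainty principle:
ΔxΔp ≥ ℏ/2

With Δx ≈ L = 2.800e-15 m (the confinement size):
Δp_min = ℏ/(2Δx)
Δp_min = (1.055e-34 J·s) / (2 × 2.800e-15 m)
Δp_min = 1.883e-20 kg·m/s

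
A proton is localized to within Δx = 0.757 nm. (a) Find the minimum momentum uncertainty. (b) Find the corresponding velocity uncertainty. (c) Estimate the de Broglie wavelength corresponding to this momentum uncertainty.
(a) Δp_min = 6.965 × 10^-26 kg·m/s
(b) Δv_min = 41.644 m/s
(c) λ_dB = 9.513 nm

Step-by-step:

(a) From the uncertainty principle:
Δp_min = ℏ/(2Δx) = (1.055e-34 J·s)/(2 × 7.570e-10 m) = 6.965e-26 kg·m/s

(b) The velocity uncertainty:
Δv = Δp/m = (6.965e-26 kg·m/s)/(1.673e-27 kg) = 4.164e+01 m/s = 41.644 m/s

(c) The de Broglie wavelength for this momentum:
λ = h/p = (6.626e-34 J·s)/(6.965e-26 kg·m/s) = 9.513e-09 m = 9.513 nm

Note: The de Broglie wavelength is comparable to the localization size, as expected from wave-particle duality.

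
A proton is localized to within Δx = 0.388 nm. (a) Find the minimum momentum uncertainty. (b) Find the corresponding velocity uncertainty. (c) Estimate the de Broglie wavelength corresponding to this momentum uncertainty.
(a) Δp_min = 1.359 × 10^-25 kg·m/s
(b) Δv_min = 81.249 m/s
(c) λ_dB = 4.876 nm

Step-by-step:

(a) From the uncertainty principle:
Δp_min = ℏ/(2Δx) = (1.055e-34 J·s)/(2 × 3.880e-10 m) = 1.359e-25 kg·m/s

(b) The velocity uncertainty:
Δv = Δp/m = (1.359e-25 kg·m/s)/(1.673e-27 kg) = 8.125e+01 m/s = 81.249 m/s

(c) The de Broglie wavelength for this momentum:
λ = h/p = (6.626e-34 J·s)/(1.359e-25 kg·m/s) = 4.876e-09 m = 4.876 nm

Note: The de Broglie wavelength is comparable to the localization size, as expected from wave-particle duality.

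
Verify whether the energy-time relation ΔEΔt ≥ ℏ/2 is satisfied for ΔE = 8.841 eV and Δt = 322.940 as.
Yes, it satisfies the uncertainty relation.

Calculate the product ΔEΔt:
ΔE = 8.841 eV = 1.416e-18 J
ΔEΔt = (1.416e-18 J) × (3.229e-16 s)
ΔEΔt = 4.574e-34 J·s

Compare to the minimum allowed value ℏ/2:
ℏ/2 = 5.273e-35 J·s

Since ΔEΔt = 4.574e-34 J·s ≥ 5.273e-35 J·s = ℏ/2,
this satisfies the uncertainty relation.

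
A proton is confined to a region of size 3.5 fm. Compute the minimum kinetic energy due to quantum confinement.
423.466 keV

Using the uncertainty principle:

1. Position uncertainty: Δx ≈ 3.500e-15 m
2. Minimum momentum uncertainty: Δp = ℏ/(2Δx) = 1.507e-20 kg·m/s
3. Minimum kinetic energy:
   KE = (Δp)²/(2m) = (1.507e-20)²/(2 × 1.673e-27 kg)
   KE = 6.785e-14 J = 423.466 keV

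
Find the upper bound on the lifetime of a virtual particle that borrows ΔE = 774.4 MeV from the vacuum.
4.250 × 10^-25 s

Using the energy-time uncertainty principle:
ΔEΔt ≥ ℏ/2

For a virtual particle borrowing energy ΔE, the maximum lifetime is:
Δt_max = ℏ/(2ΔE)

Converting energy:
ΔE = 774.4 MeV = 1.241e-10 J

Δt_max = (1.055e-34 J·s) / (2 × 1.241e-10 J)
Δt_max = 4.250e-25 s = 4.250 × 10^-25 s

Virtual particles with higher borrowed energy exist for shorter times.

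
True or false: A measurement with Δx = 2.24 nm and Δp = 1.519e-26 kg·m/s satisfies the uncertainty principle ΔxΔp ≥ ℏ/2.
No, it violates the uncertainty principle (impossible measurement).

Calculate the product ΔxΔp:
ΔxΔp = (2.240e-09 m) × (1.519e-26 kg·m/s)
ΔxΔp = 3.403e-35 J·s

Compare to the minimum allowed value ℏ/2:
ℏ/2 = 5.273e-35 J·s

Since ΔxΔp = 3.403e-35 J·s < 5.273e-35 J·s = ℏ/2,
the measurement violates the uncertainty principle.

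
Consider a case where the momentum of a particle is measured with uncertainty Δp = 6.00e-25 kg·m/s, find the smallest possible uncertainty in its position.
87.881 pm

Using the Heisenberg uncertainty principle:
ΔxΔp ≥ ℏ/2

The minimum uncertainty in position is:
Δx_min = ℏ/(2Δp)
Δx_min = (1.055e-34 J·s) / (2 × 6.000e-25 kg·m/s)
Δx_min = 8.788e-11 m = 87.881 pm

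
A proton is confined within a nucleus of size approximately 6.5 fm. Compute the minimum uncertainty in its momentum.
8.112 × 10^-21 kg·m/s

Using the Heisenberg uncertainty principle:
ΔxΔp ≥ ℏ/2

With Δx ≈ L = 6.500e-15 m (the confinement size):
Δp_min = ℏ/(2Δx)
Δp_min = (1.055e-34 J·s) / (2 × 6.500e-15 m)
Δp_min = 8.112e-21 kg·m/s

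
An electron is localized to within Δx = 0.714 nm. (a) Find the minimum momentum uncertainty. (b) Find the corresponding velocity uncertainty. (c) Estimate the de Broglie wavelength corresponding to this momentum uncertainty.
(a) Δp_min = 7.385 × 10^-26 kg·m/s
(b) Δv_min = 81.070 km/s
(c) λ_dB = 8.972 nm

Step-by-step:

(a) From the uncertainty principle:
Δp_min = ℏ/(2Δx) = (1.055e-34 J·s)/(2 × 7.140e-10 m) = 7.385e-26 kg·m/s

(b) The velocity uncertainty:
Δv = Δp/m = (7.385e-26 kg·m/s)/(9.109e-31 kg) = 8.107e+04 m/s = 81.070 km/s

(c) The de Broglie wavelength for this momentum:
λ = h/p = (6.626e-34 J·s)/(7.385e-26 kg·m/s) = 8.972e-09 m = 8.972 nm

Note: The de Broglie wavelength is comparable to the localization size, as expected from wave-particle duality.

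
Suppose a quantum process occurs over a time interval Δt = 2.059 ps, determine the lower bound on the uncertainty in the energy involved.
159.838 μeV

Using the energy-time uncertainty principle:
ΔEΔt ≥ ℏ/2

The minimum uncertainty in energy is:
ΔE_min = ℏ/(2Δt)
ΔE_min = (1.055e-34 J·s) / (2 × 2.059e-12 s)
ΔE_min = 2.561e-23 J = 159.838 μeV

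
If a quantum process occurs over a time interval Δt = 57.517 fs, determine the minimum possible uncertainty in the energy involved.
5.722 meV

Using the energy-time uncertainty principle:
ΔEΔt ≥ ℏ/2

The minimum uncertainty in energy is:
ΔE_min = ℏ/(2Δt)
ΔE_min = (1.055e-34 J·s) / (2 × 5.752e-14 s)
ΔE_min = 9.167e-22 J = 5.722 meV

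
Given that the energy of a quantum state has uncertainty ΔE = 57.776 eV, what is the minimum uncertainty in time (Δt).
5.696 as

Using the energy-time uncertainty principle:
ΔEΔt ≥ ℏ/2

The minimum uncertainty in time is:
Δt_min = ℏ/(2ΔE)
Δt_min = (1.055e-34 J·s) / (2 × 9.257e-18 J)
Δt_min = 5.696e-18 s = 5.696 as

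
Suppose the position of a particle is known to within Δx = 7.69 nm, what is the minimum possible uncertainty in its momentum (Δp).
6.857 × 10^-27 kg·m/s

Using the Heisenberg uncertainty principle:
ΔxΔp ≥ ℏ/2

The minimum uncertainty in momentum is:
Δp_min = ℏ/(2Δx)
Δp_min = (1.055e-34 J·s) / (2 × 7.690e-09 m)
Δp_min = 6.857e-27 kg·m/s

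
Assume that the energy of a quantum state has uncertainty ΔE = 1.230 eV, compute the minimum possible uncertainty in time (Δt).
267.566 as

Using the energy-time uncertainty principle:
ΔEΔt ≥ ℏ/2

The minimum uncertainty in time is:
Δt_min = ℏ/(2ΔE)
Δt_min = (1.055e-34 J·s) / (2 × 1.971e-19 J)
Δt_min = 2.676e-16 s = 267.566 as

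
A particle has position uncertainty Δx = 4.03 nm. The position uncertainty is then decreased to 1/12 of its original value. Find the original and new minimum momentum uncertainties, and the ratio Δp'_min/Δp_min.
Original Δp_min = 1.308 × 10^-26 kg·m/s; new Δp'_min = 1.570 × 10^-25 kg·m/s; ratio Δp'_min/Δp_min = 12.

From the uncertainty principle ΔxΔp ≥ ℏ/2, the minimum momentum uncertainty is Δp_min = ℏ/(2Δx).

Original (Δx = 4.03 nm = 4.030e-09 m):
Δp_min = (1.055e-34 J·s)/(2 × 4.030e-09 m) = 1.308e-26 kg·m/s

When Δx → (1/12)Δx:
Δp'_min = ℏ/(2 × (1/12)Δx) = 12 × ℏ/(2Δx) = 12 × Δp_min
Δp'_min = 12 × 1.308e-26 kg·m/s = 1.570e-25 kg·m/s

Since Δp_min ∝ 1/Δx, when Δx is decreased to 1/12 of its original value, Δp_min increases to 12 times its original value.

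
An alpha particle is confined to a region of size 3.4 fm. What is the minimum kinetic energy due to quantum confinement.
112.959 keV

Using the uncertainty principle:

1. Position uncertainty: Δx ≈ 3.400e-15 m
2. Minimum momentum uncertainty: Δp = ℏ/(2Δx) = 1.551e-20 kg·m/s
3. Minimum kinetic energy:
   KE = (Δp)²/(2m) = (1.551e-20)²/(2 × 6.645e-27 kg)
   KE = 1.810e-14 J = 112.959 keV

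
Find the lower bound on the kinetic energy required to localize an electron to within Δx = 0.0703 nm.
1.927 eV

Localizing a particle requires giving it sufficient momentum uncertainty:

1. From uncertainty principle: Δp ≥ ℏ/(2Δx)
   Δp_min = (1.055e-34 J·s) / (2 × 7.030e-11 m)
   Δp_min = 7.501e-25 kg·m/s

2. This momentum uncertainty corresponds to kinetic energy:
   KE ≈ (Δp)²/(2m) = (7.501e-25)²/(2 × 9.109e-31 kg)
   KE = 3.088e-19 J = 1.927 eV

Tighter localization requires more energy.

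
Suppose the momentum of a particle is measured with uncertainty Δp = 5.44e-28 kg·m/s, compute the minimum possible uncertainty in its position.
96.928 nm

Using the Heisenberg uncertainty principle:
ΔxΔp ≥ ℏ/2

The minimum uncertainty in position is:
Δx_min = ℏ/(2Δp)
Δx_min = (1.055e-34 J·s) / (2 × 5.440e-28 kg·m/s)
Δx_min = 9.693e-08 m = 96.928 nm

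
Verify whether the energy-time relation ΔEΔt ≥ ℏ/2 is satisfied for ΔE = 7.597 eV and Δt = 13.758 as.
No, it violates the uncertainty relation.

Calculate the product ΔEΔt:
ΔE = 7.597 eV = 1.217e-18 J
ΔEΔt = (1.217e-18 J) × (1.376e-17 s)
ΔEΔt = 1.675e-35 J·s

Compare to the minimum allowed value ℏ/2:
ℏ/2 = 5.273e-35 J·s

Since ΔEΔt = 1.675e-35 J·s < 5.273e-35 J·s = ℏ/2,
this violates the uncertainty relation.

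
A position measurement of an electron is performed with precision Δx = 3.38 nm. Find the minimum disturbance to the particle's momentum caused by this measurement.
1.560 × 10^-26 kg·m/s

The uncertainty principle implies that measuring position disturbs momentum:
ΔxΔp ≥ ℏ/2

When we measure position with precision Δx, we necessarily introduce a momentum uncertainty:
Δp ≥ ℏ/(2Δx)
Δp_min = (1.055e-34 J·s) / (2 × 3.380e-09 m)
Δp_min = 1.560e-26 kg·m/s

The more precisely we measure position, the greater the momentum disturbance.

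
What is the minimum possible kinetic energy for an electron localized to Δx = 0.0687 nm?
2.018 eV

Localizing a particle requires giving it sufficient momentum uncertainty:

1. From uncertainty principle: Δp ≥ ℏ/(2Δx)
   Δp_min = (1.055e-34 J·s) / (2 × 6.870e-11 m)
   Δp_min = 7.675e-25 kg·m/s

2. This momentum uncertainty corresponds to kinetic energy:
   KE ≈ (Δp)²/(2m) = (7.675e-25)²/(2 × 9.109e-31 kg)
   KE = 3.233e-19 J = 2.018 eV

Tighter localization requires more energy.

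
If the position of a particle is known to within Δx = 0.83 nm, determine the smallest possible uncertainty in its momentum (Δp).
6.353 × 10^-26 kg·m/s

Using the Heisenberg uncertainty principle:
ΔxΔp ≥ ℏ/2

The minimum uncertainty in momentum is:
Δp_min = ℏ/(2Δx)
Δp_min = (1.055e-34 J·s) / (2 × 8.300e-10 m)
Δp_min = 6.353e-26 kg·m/s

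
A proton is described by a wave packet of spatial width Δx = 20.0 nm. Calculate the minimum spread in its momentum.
2.636 × 10^-27 kg·m/s

For a wave packet, the spatial width Δx and momentum spread Δp are related by the uncertainty principle:
ΔxΔp ≥ ℏ/2

The minimum momentum spread is:
Δp_min = ℏ/(2Δx)
Δp_min = (1.055e-34 J·s) / (2 × 2.000e-08 m)
Δp_min = 2.636e-27 kg·m/s

A wave packet cannot have both a well-defined position and well-defined momentum.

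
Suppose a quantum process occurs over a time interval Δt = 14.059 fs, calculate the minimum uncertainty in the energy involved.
23.409 meV

Using the energy-time uncertainty principle:
ΔEΔt ≥ ℏ/2

The minimum uncertainty in energy is:
ΔE_min = ℏ/(2Δt)
ΔE_min = (1.055e-34 J·s) / (2 × 1.406e-14 s)
ΔE_min = 3.751e-21 J = 23.409 meV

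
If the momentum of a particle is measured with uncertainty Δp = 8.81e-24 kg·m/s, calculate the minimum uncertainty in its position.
5.985 pm

Using the Heisenberg uncertainty principle:
ΔxΔp ≥ ℏ/2

The minimum uncertainty in position is:
Δx_min = ℏ/(2Δp)
Δx_min = (1.055e-34 J·s) / (2 × 8.810e-24 kg·m/s)
Δx_min = 5.985e-12 m = 5.985 pm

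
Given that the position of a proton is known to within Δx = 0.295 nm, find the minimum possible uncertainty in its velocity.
106.863 m/s

Using the Heisenberg uncertainty principle and Δp = mΔv:
ΔxΔp ≥ ℏ/2
Δx(mΔv) ≥ ℏ/2

The minimum uncertainty in velocity is:
Δv_min = ℏ/(2mΔx)
Δv_min = (1.055e-34 J·s) / (2 × 1.673e-27 kg × 2.950e-10 m)
Δv_min = 1.069e+02 m/s = 106.863 m/s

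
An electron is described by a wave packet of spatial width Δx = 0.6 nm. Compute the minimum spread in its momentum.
8.788 × 10^-26 kg·m/s

For a wave packet, the spatial width Δx and momentum spread Δp are related by the uncertainty principle:
ΔxΔp ≥ ℏ/2

The minimum momentum spread is:
Δp_min = ℏ/(2Δx)
Δp_min = (1.055e-34 J·s) / (2 × 6.000e-10 m)
Δp_min = 8.788e-26 kg·m/s

A wave packet cannot have both a well-defined position and well-defined momentum.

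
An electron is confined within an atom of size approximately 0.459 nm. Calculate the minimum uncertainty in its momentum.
1.149 × 10^-25 kg·m/s

Using the Heisenberg uncertainty principle:
ΔxΔp ≥ ℏ/2

With Δx ≈ L = 4.590e-10 m (the confinement size):
Δp_min = ℏ/(2Δx)
Δp_min = (1.055e-34 J·s) / (2 × 4.590e-10 m)
Δp_min = 1.149e-25 kg·m/s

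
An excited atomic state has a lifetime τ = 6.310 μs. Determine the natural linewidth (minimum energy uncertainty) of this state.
52.156 peV

Using the energy-time uncertainty principle:
ΔEΔt ≥ ℏ/2

The lifetime τ represents the time uncertainty Δt.
The natural linewidth (minimum energy uncertainty) is:

ΔE = ℏ/(2τ)
ΔE = (1.055e-34 J·s) / (2 × 6.310e-06 s)
ΔE = 8.356e-30 J = 52.156 peV

This natural linewidth limits the precision of spectroscopic measurements.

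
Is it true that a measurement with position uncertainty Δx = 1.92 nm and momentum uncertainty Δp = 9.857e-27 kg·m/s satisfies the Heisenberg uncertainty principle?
No, it violates the uncertainty principle (impossible measurement).

Calculate the product ΔxΔp:
ΔxΔp = (1.920e-09 m) × (9.857e-27 kg·m/s)
ΔxΔp = 1.893e-35 J·s

Compare to the minimum allowed value ℏ/2:
ℏ/2 = 5.273e-35 J·s

Since ΔxΔp = 1.893e-35 J·s < 5.273e-35 J·s = ℏ/2,
the measurement violates the uncertainty principle.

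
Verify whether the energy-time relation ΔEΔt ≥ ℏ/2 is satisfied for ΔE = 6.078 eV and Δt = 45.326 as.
No, it violates the uncertainty relation.

Calculate the product ΔEΔt:
ΔE = 6.078 eV = 9.738e-19 J
ΔEΔt = (9.738e-19 J) × (4.533e-17 s)
ΔEΔt = 4.414e-35 J·s

Compare to the minimum allowed value ℏ/2:
ℏ/2 = 5.273e-35 J·s

Since ΔEΔt = 4.414e-35 J·s < 5.273e-35 J·s = ℏ/2,
this violates the uncertainty relation.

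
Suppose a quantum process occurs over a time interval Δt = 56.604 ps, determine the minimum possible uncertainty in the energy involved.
5.814 μeV

Using the energy-time uncertainty principle:
ΔEΔt ≥ ℏ/2

The minimum uncertainty in energy is:
ΔE_min = ℏ/(2Δt)
ΔE_min = (1.055e-34 J·s) / (2 × 5.660e-11 s)
ΔE_min = 9.315e-25 J = 5.814 μeV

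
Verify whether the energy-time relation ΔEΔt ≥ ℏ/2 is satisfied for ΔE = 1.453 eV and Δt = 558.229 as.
Yes, it satisfies the uncertainty relation.

Calculate the product ΔEΔt:
ΔE = 1.453 eV = 2.328e-19 J
ΔEΔt = (2.328e-19 J) × (5.582e-16 s)
ΔEΔt = 1.300e-34 J·s

Compare to the minimum allowed value ℏ/2:
ℏ/2 = 5.273e-35 J·s

Since ΔEΔt = 1.300e-34 J·s ≥ 5.273e-35 J·s = ℏ/2,
this satisfies the uncertainty relation.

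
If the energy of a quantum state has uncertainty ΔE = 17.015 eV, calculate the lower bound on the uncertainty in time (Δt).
19.342 as

Using the energy-time uncertainty principle:
ΔEΔt ≥ ℏ/2

The minimum uncertainty in time is:
Δt_min = ℏ/(2ΔE)
Δt_min = (1.055e-34 J·s) / (2 × 2.726e-18 J)
Δt_min = 1.934e-17 s = 19.342 as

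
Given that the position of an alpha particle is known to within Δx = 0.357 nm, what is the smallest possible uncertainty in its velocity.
22.228 m/s

Using the Heisenberg uncertainty principle and Δp = mΔv:
ΔxΔp ≥ ℏ/2
Δx(mΔv) ≥ ℏ/2

The minimum uncertainty in velocity is:
Δv_min = ℏ/(2mΔx)
Δv_min = (1.055e-34 J·s) / (2 × 6.645e-27 kg × 3.570e-10 m)
Δv_min = 2.223e+01 m/s = 22.228 m/s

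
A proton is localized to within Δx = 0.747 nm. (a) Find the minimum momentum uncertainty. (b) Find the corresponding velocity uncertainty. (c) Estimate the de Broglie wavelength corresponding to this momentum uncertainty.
(a) Δp_min = 7.059 × 10^-26 kg·m/s
(b) Δv_min = 42.201 m/s
(c) λ_dB = 9.387 nm

Step-by-step:

(a) From the uncertainty principle:
Δp_min = ℏ/(2Δx) = (1.055e-34 J·s)/(2 × 7.470e-10 m) = 7.059e-26 kg·m/s

(b) The velocity uncertainty:
Δv = Δp/m = (7.059e-26 kg·m/s)/(1.673e-27 kg) = 4.220e+01 m/s = 42.201 m/s

(c) The de Broglie wavelength for this momentum:
λ = h/p = (6.626e-34 J·s)/(7.059e-26 kg·m/s) = 9.387e-09 m = 9.387 nm

Note: The de Broglie wavelength is comparable to the localization size, as expected from wave-particle duality.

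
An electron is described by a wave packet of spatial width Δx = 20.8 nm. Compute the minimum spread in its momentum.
2.535 × 10^-27 kg·m/s

For a wave packet, the spatial width Δx and momentum spread Δp are related by the uncertainty principle:
ΔxΔp ≥ ℏ/2

The minimum momentum spread is:
Δp_min = ℏ/(2Δx)
Δp_min = (1.055e-34 J·s) / (2 × 2.080e-08 m)
Δp_min = 2.535e-27 kg·m/s

A wave packet cannot have both a well-defined position and well-defined momentum.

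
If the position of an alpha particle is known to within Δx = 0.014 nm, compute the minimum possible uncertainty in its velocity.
566.820 m/s

Using the Heisenberg uncertainty principle and Δp = mΔv:
ΔxΔp ≥ ℏ/2
Δx(mΔv) ≥ ℏ/2

The minimum uncertainty in velocity is:
Δv_min = ℏ/(2mΔx)
Δv_min = (1.055e-34 J·s) / (2 × 6.645e-27 kg × 1.400e-11 m)
Δv_min = 5.668e+02 m/s = 566.820 m/s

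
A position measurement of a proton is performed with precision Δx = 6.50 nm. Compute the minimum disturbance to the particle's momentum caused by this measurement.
8.112 × 10^-27 kg·m/s

The uncertainty principle implies that measuring position disturbs momentum:
ΔxΔp ≥ ℏ/2

When we measure position with precision Δx, we necessarily introduce a momentum uncertainty:
Δp ≥ ℏ/(2Δx)
Δp_min = (1.055e-34 J·s) / (2 × 6.500e-09 m)
Δp_min = 8.112e-27 kg·m/s

The more precisely we measure position, the greater the momentum disturbance.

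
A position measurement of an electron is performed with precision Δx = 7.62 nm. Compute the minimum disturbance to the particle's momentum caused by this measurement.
6.920 × 10^-27 kg·m/s

The uncertainty principle implies that measuring position disturbs momentum:
ΔxΔp ≥ ℏ/2

When we measure position with precision Δx, we necessarily introduce a momentum uncertainty:
Δp ≥ ℏ/(2Δx)
Δp_min = (1.055e-34 J·s) / (2 × 7.620e-09 m)
Δp_min = 6.920e-27 kg·m/s

The more precisely we measure position, the greater the momentum disturbance.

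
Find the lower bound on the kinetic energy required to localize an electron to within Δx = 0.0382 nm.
6.527 eV

Localizing a particle requires giving it sufficient momentum uncertainty:

1. From uncertainty principle: Δp ≥ ℏ/(2Δx)
   Δp_min = (1.055e-34 J·s) / (2 × 3.820e-11 m)
   Δp_min = 1.380e-24 kg·m/s

2. This momentum uncertainty corresponds to kinetic energy:
   KE ≈ (Δp)²/(2m) = (1.380e-24)²/(2 × 9.109e-31 kg)
   KE = 1.046e-18 J = 6.527 eV

Tighter localization requires more energy.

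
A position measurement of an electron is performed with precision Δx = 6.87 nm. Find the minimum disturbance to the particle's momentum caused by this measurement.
7.675 × 10^-27 kg·m/s

The uncertainty principle implies that measuring position disturbs momentum:
ΔxΔp ≥ ℏ/2

When we measure position with precision Δx, we necessarily introduce a momentum uncertainty:
Δp ≥ ℏ/(2Δx)
Δp_min = (1.055e-34 J·s) / (2 × 6.870e-09 m)
Δp_min = 7.675e-27 kg·m/s

The more precisely we measure position, the greater the momentum disturbance.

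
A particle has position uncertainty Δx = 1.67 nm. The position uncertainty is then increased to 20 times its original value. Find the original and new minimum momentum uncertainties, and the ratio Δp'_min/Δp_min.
Original Δp_min = 3.157 × 10^-26 kg·m/s; new Δp'_min = 1.579 × 10^-27 kg·m/s; ratio Δp'_min/Δp_min = 1/20.

From the uncertainty principle ΔxΔp ≥ ℏ/2, the minimum momentum uncertainty is Δp_min = ℏ/(2Δx).

Original (Δx = 1.67 nm = 1.670e-09 m):
Δp_min = (1.055e-34 J·s)/(2 × 1.670e-09 m) = 3.157e-26 kg·m/s

When Δx → 20Δx:
Δp'_min = ℏ/(2 × 20Δx) = (1/20) × ℏ/(2Δx) = (1/20) × Δp_min
Δp'_min = 1/20 × 3.157e-26 kg·m/s = 1.579e-27 kg·m/s

Since Δp_min ∝ 1/Δx, when Δx is increased to 20 times its original value, Δp_min decreases to 1/20 of its original value.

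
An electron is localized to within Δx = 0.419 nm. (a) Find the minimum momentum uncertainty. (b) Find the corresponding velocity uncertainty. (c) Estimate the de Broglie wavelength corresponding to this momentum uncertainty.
(a) Δp_min = 1.258 × 10^-25 kg·m/s
(b) Δv_min = 138.148 km/s
(c) λ_dB = 5.265 nm

Step-by-step:

(a) From the uncertainty principle:
Δp_min = ℏ/(2Δx) = (1.055e-34 J·s)/(2 × 4.190e-10 m) = 1.258e-25 kg·m/s

(b) The velocity uncertainty:
Δv = Δp/m = (1.258e-25 kg·m/s)/(9.109e-31 kg) = 1.381e+05 m/s = 138.148 km/s

(c) The de Broglie wavelength for this momentum:
λ = h/p = (6.626e-34 J·s)/(1.258e-25 kg·m/s) = 5.265e-09 m = 5.265 nm

Note: The de Broglie wavelength is comparable to the localization size, as expected from wave-particle duality.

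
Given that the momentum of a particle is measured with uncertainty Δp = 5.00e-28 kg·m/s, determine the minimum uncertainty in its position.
105.457 nm

Using the Heisenberg uncertainty principle:
ΔxΔp ≥ ℏ/2

The minimum uncertainty in position is:
Δx_min = ℏ/(2Δp)
Δx_min = (1.055e-34 J·s) / (2 × 5.000e-28 kg·m/s)
Δx_min = 1.055e-07 m = 105.457 nm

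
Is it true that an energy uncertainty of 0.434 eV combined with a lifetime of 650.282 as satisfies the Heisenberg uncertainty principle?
No, it violates the uncertainty relation.

Calculate the product ΔEΔt:
ΔE = 0.434 eV = 6.953e-20 J
ΔEΔt = (6.953e-20 J) × (6.503e-16 s)
ΔEΔt = 4.522e-35 J·s

Compare to the minimum allowed value ℏ/2:
ℏ/2 = 5.273e-35 J·s

Since ΔEΔt = 4.522e-35 J·s < 5.273e-35 J·s = ℏ/2,
this violates the uncertainty relation.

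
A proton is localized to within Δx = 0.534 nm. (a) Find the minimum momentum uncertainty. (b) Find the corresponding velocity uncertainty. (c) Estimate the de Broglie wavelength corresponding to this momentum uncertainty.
(a) Δp_min = 9.874 × 10^-26 kg·m/s
(b) Δv_min = 59.035 m/s
(c) λ_dB = 6.710 nm

Step-by-step:

(a) From the uncertainty principle:
Δp_min = ℏ/(2Δx) = (1.055e-34 J·s)/(2 × 5.340e-10 m) = 9.874e-26 kg·m/s

(b) The velocity uncertainty:
Δv = Δp/m = (9.874e-26 kg·m/s)/(1.673e-27 kg) = 5.903e+01 m/s = 59.035 m/s

(c) The de Broglie wavelength for this momentum:
λ = h/p = (6.626e-34 J·s)/(9.874e-26 kg·m/s) = 6.710e-09 m = 6.710 nm

Note: The de Broglie wavelength is comparable to the localization size, as expected from wave-particle duality.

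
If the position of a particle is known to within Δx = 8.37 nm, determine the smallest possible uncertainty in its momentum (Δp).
6.300 × 10^-27 kg·m/s

Using the Heisenberg uncertainty principle:
ΔxΔp ≥ ℏ/2

The minimum uncertainty in momentum is:
Δp_min = ℏ/(2Δx)
Δp_min = (1.055e-34 J·s) / (2 × 8.370e-09 m)
Δp_min = 6.300e-27 kg·m/s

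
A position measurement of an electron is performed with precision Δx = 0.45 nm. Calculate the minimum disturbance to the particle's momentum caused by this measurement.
1.172 × 10^-25 kg·m/s

The uncertainty principle implies that measuring position disturbs momentum:
ΔxΔp ≥ ℏ/2

When we measure position with precision Δx, we necessarily introduce a momentum uncertainty:
Δp ≥ ℏ/(2Δx)
Δp_min = (1.055e-34 J·s) / (2 × 4.500e-10 m)
Δp_min = 1.172e-25 kg·m/s

The more precisely we measure position, the greater the momentum disturbance.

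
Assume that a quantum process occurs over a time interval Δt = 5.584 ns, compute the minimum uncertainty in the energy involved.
58.937 neV

Using the energy-time uncertainty principle:
ΔEΔt ≥ ℏ/2

The minimum uncertainty in energy is:
ΔE_min = ℏ/(2Δt)
ΔE_min = (1.055e-34 J·s) / (2 × 5.584e-09 s)
ΔE_min = 9.443e-27 J = 58.937 neV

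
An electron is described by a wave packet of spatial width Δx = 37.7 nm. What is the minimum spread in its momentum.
1.399 × 10^-27 kg·m/s

For a wave packet, the spatial width Δx and momentum spread Δp are related by the uncertainty principle:
ΔxΔp ≥ ℏ/2

The minimum momentum spread is:
Δp_min = ℏ/(2Δx)
Δp_min = (1.055e-34 J·s) / (2 × 3.770e-08 m)
Δp_min = 1.399e-27 kg·m/s

A wave packet cannot have both a well-defined position and well-defined momentum.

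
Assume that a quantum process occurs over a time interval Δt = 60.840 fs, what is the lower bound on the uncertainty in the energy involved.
5.409 meV

Using the energy-time uncertainty principle:
ΔEΔt ≥ ℏ/2

The minimum uncertainty in energy is:
ΔE_min = ℏ/(2Δt)
ΔE_min = (1.055e-34 J·s) / (2 × 6.084e-14 s)
ΔE_min = 8.667e-22 J = 5.409 meV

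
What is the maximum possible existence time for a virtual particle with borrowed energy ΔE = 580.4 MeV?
5.670 × 10^-25 s

Using the energy-time uncertainty principle:
ΔEΔt ≥ ℏ/2

For a virtual particle borrowing energy ΔE, the maximum lifetime is:
Δt_max = ℏ/(2ΔE)

Converting energy:
ΔE = 580.4 MeV = 9.299e-11 J

Δt_max = (1.055e-34 J·s) / (2 × 9.299e-11 J)
Δt_max = 5.670e-25 s = 5.670 × 10^-25 s

Virtual particles with higher borrowed energy exist for shorter times.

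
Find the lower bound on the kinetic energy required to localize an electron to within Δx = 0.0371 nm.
6.920 eV

Localizing a particle requires giving it sufficient momentum uncertainty:

1. From uncertainty principle: Δp ≥ ℏ/(2Δx)
   Δp_min = (1.055e-34 J·s) / (2 × 3.710e-11 m)
   Δp_min = 1.421e-24 kg·m/s

2. This momentum uncertainty corresponds to kinetic energy:
   KE ≈ (Δp)²/(2m) = (1.421e-24)²/(2 × 9.109e-31 kg)
   KE = 1.109e-18 J = 6.920 eV

Tighter localization requires more energy.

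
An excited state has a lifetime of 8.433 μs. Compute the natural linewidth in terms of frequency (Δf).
9.436 kHz

Using the energy-time uncertainty principle and E = hf:
ΔEΔt ≥ ℏ/2
hΔf·Δt ≥ ℏ/2

The minimum frequency uncertainty is:
Δf = ℏ/(2hτ) = 1/(4πτ)
Δf = 1/(4π × 8.433e-06 s)
Δf = 9.436e+03 Hz = 9.436 kHz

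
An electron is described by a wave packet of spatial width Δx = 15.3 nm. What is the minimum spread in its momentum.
3.446 × 10^-27 kg·m/s

For a wave packet, the spatial width Δx and momentum spread Δp are related by the uncertainty principle:
ΔxΔp ≥ ℏ/2

The minimum momentum spread is:
Δp_min = ℏ/(2Δx)
Δp_min = (1.055e-34 J·s) / (2 × 1.530e-08 m)
Δp_min = 3.446e-27 kg·m/s

A wave packet cannot have both a well-defined position and well-defined momentum.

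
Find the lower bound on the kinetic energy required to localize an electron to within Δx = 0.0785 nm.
1.546 eV

Localizing a particle requires giving it sufficient momentum uncertainty:

1. From uncertainty principle: Δp ≥ ℏ/(2Δx)
   Δp_min = (1.055e-34 J·s) / (2 × 7.850e-11 m)
   Δp_min = 6.717e-25 kg·m/s

2. This momentum uncertainty corresponds to kinetic energy:
   KE ≈ (Δp)²/(2m) = (6.717e-25)²/(2 × 9.109e-31 kg)
   KE = 2.476e-19 J = 1.546 eV

Tighter localization requires more energy.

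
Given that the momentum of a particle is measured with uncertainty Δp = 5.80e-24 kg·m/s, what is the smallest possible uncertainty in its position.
9.091 pm

Using the Heisenberg uncertainty principle:
ΔxΔp ≥ ℏ/2

The minimum uncertainty in position is:
Δx_min = ℏ/(2Δp)
Δx_min = (1.055e-34 J·s) / (2 × 5.800e-24 kg·m/s)
Δx_min = 9.091e-12 m = 9.091 pm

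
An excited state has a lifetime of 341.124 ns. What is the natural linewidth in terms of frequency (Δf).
233.280 kHz

Using the energy-time uncertainty principle and E = hf:
ΔEΔt ≥ ℏ/2
hΔf·Δt ≥ ℏ/2

The minimum frequency uncertainty is:
Δf = ℏ/(2hτ) = 1/(4πτ)
Δf = 1/(4π × 3.411e-07 s)
Δf = 2.333e+05 Hz = 233.280 kHz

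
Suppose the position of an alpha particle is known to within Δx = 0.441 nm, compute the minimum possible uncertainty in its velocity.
17.994 m/s

Using the Heisenberg uncertainty principle and Δp = mΔv:
ΔxΔp ≥ ℏ/2
Δx(mΔv) ≥ ℏ/2

The minimum uncertainty in velocity is:
Δv_min = ℏ/(2mΔx)
Δv_min = (1.055e-34 J·s) / (2 × 6.645e-27 kg × 4.410e-10 m)
Δv_min = 1.799e+01 m/s = 17.994 m/s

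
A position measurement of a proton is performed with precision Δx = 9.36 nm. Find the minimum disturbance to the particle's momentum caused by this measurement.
5.633 × 10^-27 kg·m/s

The uncertainty principle implies that measuring position disturbs momentum:
ΔxΔp ≥ ℏ/2

When we measure position with precision Δx, we necessarily introduce a momentum uncertainty:
Δp ≥ ℏ/(2Δx)
Δp_min = (1.055e-34 J·s) / (2 × 9.360e-09 m)
Δp_min = 5.633e-27 kg·m/s

The more precisely we measure position, the greater the momentum disturbance.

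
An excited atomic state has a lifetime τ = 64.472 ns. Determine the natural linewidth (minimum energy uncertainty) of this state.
5.105 neV

Using the energy-time uncertainty principle:
ΔEΔt ≥ ℏ/2

The lifetime τ represents the time uncertainty Δt.
The natural linewidth (minimum energy uncertainty) is:

ΔE = ℏ/(2τ)
ΔE = (1.055e-34 J·s) / (2 × 6.447e-08 s)
ΔE = 8.179e-28 J = 5.105 neV

This natural linewidth limits the precision of spectroscopic measurements.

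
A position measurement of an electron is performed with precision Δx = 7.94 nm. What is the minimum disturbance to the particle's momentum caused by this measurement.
6.641 × 10^-27 kg·m/s

The uncertainty principle implies that measuring position disturbs momentum:
ΔxΔp ≥ ℏ/2

When we measure position with precision Δx, we necessarily introduce a momentum uncertainty:
Δp ≥ ℏ/(2Δx)
Δp_min = (1.055e-34 J·s) / (2 × 7.940e-09 m)
Δp_min = 6.641e-27 kg·m/s

The more precisely we measure position, the greater the momentum disturbance.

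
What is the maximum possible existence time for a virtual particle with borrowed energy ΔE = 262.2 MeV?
1.255 ys

Using the energy-time uncertainty principle:
ΔEΔt ≥ ℏ/2

For a virtual particle borrowing energy ΔE, the maximum lifetime is:
Δt_max = ℏ/(2ΔE)

Converting energy:
ΔE = 262.2 MeV = 4.201e-11 J

Δt_max = (1.055e-34 J·s) / (2 × 4.201e-11 J)
Δt_max = 1.255e-24 s = 1.255 ys

Virtual particles with higher borrowed energy exist for shorter times.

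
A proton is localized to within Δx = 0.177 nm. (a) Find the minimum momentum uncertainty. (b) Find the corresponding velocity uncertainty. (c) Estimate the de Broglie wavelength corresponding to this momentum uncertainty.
(a) Δp_min = 2.979 × 10^-25 kg·m/s
(b) Δv_min = 178.105 m/s
(c) λ_dB = 2.224 nm

Step-by-step:

(a) From the uncertainty principle:
Δp_min = ℏ/(2Δx) = (1.055e-34 J·s)/(2 × 1.770e-10 m) = 2.979e-25 kg·m/s

(b) The velocity uncertainty:
Δv = Δp/m = (2.979e-25 kg·m/s)/(1.673e-27 kg) = 1.781e+02 m/s = 178.105 m/s

(c) The de Broglie wavelength for this momentum:
λ = h/p = (6.626e-34 J·s)/(2.979e-25 kg·m/s) = 2.224e-09 m = 2.224 nm

Note: The de Broglie wavelength is comparable to the localization size, as expected from wave-particle duality.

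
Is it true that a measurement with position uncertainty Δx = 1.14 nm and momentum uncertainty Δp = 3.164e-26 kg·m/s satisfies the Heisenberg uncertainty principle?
No, it violates the uncertainty principle (impossible measurement).

Calculate the product ΔxΔp:
ΔxΔp = (1.140e-09 m) × (3.164e-26 kg·m/s)
ΔxΔp = 3.607e-35 J·s

Compare to the minimum allowed value ℏ/2:
ℏ/2 = 5.273e-35 J·s

Since ΔxΔp = 3.607e-35 J·s < 5.273e-35 J·s = ℏ/2,
the measurement violates the uncertainty principle.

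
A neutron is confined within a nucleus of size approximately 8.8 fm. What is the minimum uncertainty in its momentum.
5.992 × 10^-21 kg·m/s

Using the Heisenberg uncertainty principle:
ΔxΔp ≥ ℏ/2

With Δx ≈ L = 8.800e-15 m (the confinement size):
Δp_min = ℏ/(2Δx)
Δp_min = (1.055e-34 J·s) / (2 × 8.800e-15 m)
Δp_min = 5.992e-21 kg·m/s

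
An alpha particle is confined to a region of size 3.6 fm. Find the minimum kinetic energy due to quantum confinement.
100.757 keV

Using the uncertainty principle:

1. Position uncertainty: Δx ≈ 3.600e-15 m
2. Minimum momentum uncertainty: Δp = ℏ/(2Δx) = 1.465e-20 kg·m/s
3. Minimum kinetic energy:
   KE = (Δp)²/(2m) = (1.465e-20)²/(2 × 6.645e-27 kg)
   KE = 1.614e-14 J = 100.757 keV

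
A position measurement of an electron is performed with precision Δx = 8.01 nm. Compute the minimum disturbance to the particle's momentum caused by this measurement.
6.583 × 10^-27 kg·m/s

The uncertainty principle implies that measuring position disturbs momentum:
ΔxΔp ≥ ℏ/2

When we measure position with precision Δx, we necessarily introduce a momentum uncertainty:
Δp ≥ ℏ/(2Δx)
Δp_min = (1.055e-34 J·s) / (2 × 8.010e-09 m)
Δp_min = 6.583e-27 kg·m/s

The more precisely we measure position, the greater the momentum disturbance.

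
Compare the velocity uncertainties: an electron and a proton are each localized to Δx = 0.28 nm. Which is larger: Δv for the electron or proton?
The electron has the larger minimum velocity uncertainty, by a ratio of 1836.2.

For both particles, Δp_min = ℏ/(2Δx) = 1.883e-25 kg·m/s (same for both).

The velocity uncertainty is Δv = Δp/m:
- electron: Δv = 1.883e-25 / 9.109e-31 = 2.067e+05 m/s = 206.728 km/s
- proton: Δv = 1.883e-25 / 1.673e-27 = 1.126e+02 m/s = 112.588 m/s

Ratio: 2.067e+05 / 1.126e+02 = 1836.2

The lighter particle has larger velocity uncertainty because Δv ∝ 1/m.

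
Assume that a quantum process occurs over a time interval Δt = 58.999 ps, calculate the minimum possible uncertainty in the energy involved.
5.578 μeV

Using the energy-time uncertainty principle:
ΔEΔt ≥ ℏ/2

The minimum uncertainty in energy is:
ΔE_min = ℏ/(2Δt)
ΔE_min = (1.055e-34 J·s) / (2 × 5.900e-11 s)
ΔE_min = 8.937e-25 J = 5.578 μeV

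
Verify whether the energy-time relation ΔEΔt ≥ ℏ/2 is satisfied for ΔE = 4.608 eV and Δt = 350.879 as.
Yes, it satisfies the uncertainty relation.

Calculate the product ΔEΔt:
ΔE = 4.608 eV = 7.383e-19 J
ΔEΔt = (7.383e-19 J) × (3.509e-16 s)
ΔEΔt = 2.590e-34 J·s

Compare to the minimum allowed value ℏ/2:
ℏ/2 = 5.273e-35 J·s

Since ΔEΔt = 2.590e-34 J·s ≥ 5.273e-35 J·s = ℏ/2,
this satisfies the uncertainty relation.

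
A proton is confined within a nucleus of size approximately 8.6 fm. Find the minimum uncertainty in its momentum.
6.131 × 10^-21 kg·m/s

Using the Heisenberg uncertainty principle:
ΔxΔp ≥ ℏ/2

With Δx ≈ L = 8.600e-15 m (the confinement size):
Δp_min = ℏ/(2Δx)
Δp_min = (1.055e-34 J·s) / (2 × 8.600e-15 m)
Δp_min = 6.131e-21 kg·m/s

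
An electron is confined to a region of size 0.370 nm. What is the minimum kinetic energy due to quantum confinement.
69.576 meV

Using the uncertainty principle:

1. Position uncertainty: Δx ≈ 3.700e-10 m
2. Minimum momentum uncertainty: Δp = ℏ/(2Δx) = 1.425e-25 kg·m/s
3. Minimum kinetic energy:
   KE = (Δp)²/(2m) = (1.425e-25)²/(2 × 9.109e-31 kg)
   KE = 1.115e-20 J = 69.576 meV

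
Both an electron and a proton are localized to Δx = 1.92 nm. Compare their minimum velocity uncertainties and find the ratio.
The electron has the larger minimum velocity uncertainty, by a ratio of 1836.2.

For both particles, Δp_min = ℏ/(2Δx) = 2.746e-26 kg·m/s (same for both).

The velocity uncertainty is Δv = Δp/m:
- electron: Δv = 2.746e-26 / 9.109e-31 = 3.015e+04 m/s = 30.148 km/s
- proton: Δv = 2.746e-26 / 1.673e-27 = 1.642e+01 m/s = 16.419 m/s

Ratio: 3.015e+04 / 1.642e+01 = 1836.2

The lighter particle has larger velocity uncertainty because Δv ∝ 1/m.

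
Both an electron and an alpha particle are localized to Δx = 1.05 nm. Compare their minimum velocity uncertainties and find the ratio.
The electron has the larger minimum velocity uncertainty, by a ratio of 7294.3.

For both particles, Δp_min = ℏ/(2Δx) = 5.022e-26 kg·m/s (same for both).

The velocity uncertainty is Δv = Δp/m:
- electron: Δv = 5.022e-26 / 9.109e-31 = 5.513e+04 m/s = 55.127 km/s
- alpha particle: Δv = 5.022e-26 / 6.645e-27 = 7.558e+00 m/s = 7.558 m/s

Ratio: 5.513e+04 / 7.558e+00 = 7294.3

The lighter particle has larger velocity uncertainty because Δv ∝ 1/m.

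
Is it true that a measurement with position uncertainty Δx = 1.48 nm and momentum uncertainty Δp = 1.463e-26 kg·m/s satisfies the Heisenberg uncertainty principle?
No, it violates the uncertainty principle (impossible measurement).

Calculate the product ΔxΔp:
ΔxΔp = (1.480e-09 m) × (1.463e-26 kg·m/s)
ΔxΔp = 2.165e-35 J·s

Compare to the minimum allowed value ℏ/2:
ℏ/2 = 5.273e-35 J·s

Since ΔxΔp = 2.165e-35 J·s < 5.273e-35 J·s = ℏ/2,
the measurement violates the uncertainty principle.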